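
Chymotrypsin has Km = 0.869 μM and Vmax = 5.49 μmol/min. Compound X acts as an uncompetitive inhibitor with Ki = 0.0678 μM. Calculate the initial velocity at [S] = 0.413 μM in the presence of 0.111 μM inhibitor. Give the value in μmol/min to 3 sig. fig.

1.16 μmol/min

With α = 1 + [I]/Ki = 1 + 0.111/0.0678 = 2.637, the uncompetitive rate law is v = (Vmax/α)·[S] / (Km/α + [S]).
v = (5.49/2.637)×0.413 / (0.869/2.637 + 0.413) = 0.8598/0.7425 = 1.16 μmol/min.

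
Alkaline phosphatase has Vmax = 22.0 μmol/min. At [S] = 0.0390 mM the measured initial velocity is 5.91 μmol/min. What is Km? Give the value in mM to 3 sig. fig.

From v = Vmax[S]/(Km+[S]), Km = [S](Vmax − v)/v.
Km = 0.0390 × (22.0 − 5.91) / 5.91 = 0.6275/5.91 = 0.106 mM.

0.106 mM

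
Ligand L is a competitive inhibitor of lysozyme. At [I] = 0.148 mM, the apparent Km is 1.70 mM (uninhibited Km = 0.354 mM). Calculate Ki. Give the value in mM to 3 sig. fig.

0.0389 mM

Competitive: Km,app = α·Km with α = 1 + [I]/Ki.
α = Km,app/Km = 1.70/0.354 = 4.802.
Ki = [I]/(α − 1) = 0.148/3.802 = 0.0389 mM.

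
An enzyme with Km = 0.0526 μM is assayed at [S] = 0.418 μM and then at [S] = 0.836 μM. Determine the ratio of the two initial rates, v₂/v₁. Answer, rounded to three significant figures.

Since Vmax cancels, v₂/v₁ = [S]₂(Km+[S]₁) / [S]₁(Km+[S]₂).
= 0.836×(0.0526+0.418) / (0.418×(0.0526+0.836)) = 0.3934/0.3714 = 1.06.

1.06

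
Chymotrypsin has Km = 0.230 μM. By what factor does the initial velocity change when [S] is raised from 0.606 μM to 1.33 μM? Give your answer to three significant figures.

Since Vmax cancels, v₂/v₁ = [S]₂(Km+[S]₁) / [S]₁(Km+[S]₂).
= 1.33×(0.230+0.606) / (0.606×(0.230+1.33)) = 1.112/0.9454 = 1.18.

1.18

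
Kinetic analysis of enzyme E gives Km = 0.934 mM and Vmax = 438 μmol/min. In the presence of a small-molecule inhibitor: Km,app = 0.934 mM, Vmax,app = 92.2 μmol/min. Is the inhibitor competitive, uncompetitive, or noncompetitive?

Vmax decreases (438 → 92.2 μmol/min) while Km is unchanged — pure noncompetitive inhibition.

noncompetitive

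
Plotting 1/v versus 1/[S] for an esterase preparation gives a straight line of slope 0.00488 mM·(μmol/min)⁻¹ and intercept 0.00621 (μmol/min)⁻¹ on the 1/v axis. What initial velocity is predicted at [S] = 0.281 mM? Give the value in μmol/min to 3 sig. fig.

42.4 μmol/min

The y-intercept is 1/Vmax, so Vmax = 1/0.00621 = 161 μmol/min.
The slope is Km/Vmax, so Km = 0.00488 × 161 = 0.786 mM.
Then v = 161 × 0.281/(0.786 + 0.281) = 42.4 μmol/min.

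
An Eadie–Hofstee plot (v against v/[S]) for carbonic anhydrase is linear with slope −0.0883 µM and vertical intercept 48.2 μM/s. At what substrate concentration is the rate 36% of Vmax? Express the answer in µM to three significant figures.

The Eadie–Hofstee slope gives Km = 0.0883 µM (slope = −Km).
v/Vmax = [S]/(Km+[S]) = 0.36 ⇒ [S] = Km·0.36/(1−0.36) = 0.0883 × 0.5625 = 0.0497 µM.

0.0497 µM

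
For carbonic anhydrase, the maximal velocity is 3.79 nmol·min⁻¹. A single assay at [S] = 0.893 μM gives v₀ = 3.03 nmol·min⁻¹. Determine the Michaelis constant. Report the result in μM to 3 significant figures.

0.224 μM

From v = Vmax[S]/(Km+[S]), Km = [S](Vmax − v)/v.
Km = 0.893 × (3.79 − 3.03) / 3.03 = 0.6787/3.03 = 0.224 μM.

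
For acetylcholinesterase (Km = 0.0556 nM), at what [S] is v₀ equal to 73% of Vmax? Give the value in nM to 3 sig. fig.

v/Vmax = [S]/(Km+[S]) = 0.73, so [S] = Km·0.73/(1 − 0.73) = 0.0556 × 2.704.
[S] = 0.150 nM.

0.150 nM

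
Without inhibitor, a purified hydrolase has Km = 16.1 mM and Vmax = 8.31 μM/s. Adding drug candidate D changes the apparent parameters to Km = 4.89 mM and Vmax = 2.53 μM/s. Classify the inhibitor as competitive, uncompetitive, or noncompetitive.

uncompetitive

Both Km and Vmax decrease by the same factor (~3.29-fold) — characteristic of uncompetitive inhibition.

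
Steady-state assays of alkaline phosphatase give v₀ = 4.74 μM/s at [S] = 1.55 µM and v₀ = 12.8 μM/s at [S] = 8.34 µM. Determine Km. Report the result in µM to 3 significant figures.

In reciprocal form, 1/v = (Km/Vmax)·(1/[S]) + 1/Vmax. The two points give (1/[S], 1/v) = (0.6452, 0.2110) and (0.1199, 0.07812).
Slope = (0.2110 − 0.07812)/(0.6452 − 0.1199) = 0.2529; intercept = 0.2110 − 0.2529×0.6452 = 0.04780.
Vmax = 1/intercept = 20.9 μM/s; Km = slope × Vmax = 0.2529 × 20.9 = 5.29 µM.

5.29 µM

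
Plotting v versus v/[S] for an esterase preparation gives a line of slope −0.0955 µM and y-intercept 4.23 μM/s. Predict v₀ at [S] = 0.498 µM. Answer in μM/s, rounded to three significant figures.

3.55 μM/s

In the Eadie–Hofstee form v = Vmax − Km·(v/[S]), the slope is −Km and the intercept is Vmax, so Km = 0.0955 µM and Vmax = 4.23 μM/s.
v = 4.23 × 0.498/(0.0955 + 0.498) = 3.55 μM/s.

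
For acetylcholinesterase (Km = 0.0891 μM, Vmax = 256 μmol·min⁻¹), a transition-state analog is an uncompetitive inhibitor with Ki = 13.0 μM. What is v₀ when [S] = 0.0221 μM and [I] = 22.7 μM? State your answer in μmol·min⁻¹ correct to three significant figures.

37.8 μmol·min⁻¹

With α = 1 + [I]/Ki = 1 + 22.7/13.0 = 2.746, the uncompetitive rate law is v = (Vmax/α)·[S] / (Km/α + [S]).
v = (256/2.746)×0.0221 / (0.0891/2.746 + 0.0221) = 2.060/0.05455 = 37.8 μmol·min⁻¹.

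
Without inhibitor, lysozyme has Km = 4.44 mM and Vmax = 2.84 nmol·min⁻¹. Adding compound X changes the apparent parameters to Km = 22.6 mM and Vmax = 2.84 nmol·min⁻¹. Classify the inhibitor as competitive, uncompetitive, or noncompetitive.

competitive

Km increases (4.44 → 22.6 mM) while Vmax is unchanged — the hallmark of competitive inhibition.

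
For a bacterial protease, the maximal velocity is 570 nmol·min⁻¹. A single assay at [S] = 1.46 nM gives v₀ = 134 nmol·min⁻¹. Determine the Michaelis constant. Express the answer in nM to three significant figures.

v/Vmax = 134/570 = 0.2351 = [S]/(Km+[S]).
So Km + [S] = [S]/0.2351 = 6.210 nM, giving Km = 6.210 − 1.46 = 4.75 nM.

4.75 nM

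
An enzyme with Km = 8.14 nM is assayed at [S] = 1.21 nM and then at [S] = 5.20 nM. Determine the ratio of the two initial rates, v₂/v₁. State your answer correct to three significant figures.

3.01

Since Vmax cancels, v₂/v₁ = [S]₂(Km+[S]₁) / [S]₁(Km+[S]₂).
= 5.20×(8.14+1.21) / (1.21×(8.14+5.20)) = 48.62/16.14 = 3.01.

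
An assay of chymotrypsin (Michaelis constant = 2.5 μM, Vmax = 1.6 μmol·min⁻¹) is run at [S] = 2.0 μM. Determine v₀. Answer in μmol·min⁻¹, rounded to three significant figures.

0.711 μmol·min⁻¹

v = Vmax·[S]/(Km + [S]) = 1.6 × 2.0 / (2.5 + 2.0)
  = 3.200 / 4.500 = 0.711 μmol·min⁻¹.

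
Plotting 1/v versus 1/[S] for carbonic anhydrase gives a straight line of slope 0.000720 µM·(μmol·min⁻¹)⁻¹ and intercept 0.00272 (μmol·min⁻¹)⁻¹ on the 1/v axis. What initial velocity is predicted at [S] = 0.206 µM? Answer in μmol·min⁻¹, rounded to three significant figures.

161 μmol·min⁻¹

The y-intercept is 1/Vmax, so Vmax = 1/0.00272 = 368 μmol·min⁻¹.
The slope is Km/Vmax, so Km = 0.000720 × 368 = 0.265 µM.
Then v = 368 × 0.206/(0.265 + 0.206) = 161 μmol·min⁻¹.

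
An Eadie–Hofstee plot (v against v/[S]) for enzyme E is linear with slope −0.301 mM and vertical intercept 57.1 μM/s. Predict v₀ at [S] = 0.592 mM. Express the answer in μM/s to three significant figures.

37.9 μM/s

In the Eadie–Hofstee form v = Vmax − Km·(v/[S]), the slope is −Km and the intercept is Vmax, so Km = 0.301 mM and Vmax = 57.1 μM/s.
v = 57.1 × 0.592/(0.301 + 0.592) = 37.9 μM/s.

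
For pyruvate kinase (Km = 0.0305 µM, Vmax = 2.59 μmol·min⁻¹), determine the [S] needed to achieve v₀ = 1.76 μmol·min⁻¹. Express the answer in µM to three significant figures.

The required fractional saturation is v/Vmax = 1.76/2.59 = 0.6795.
Then [S]/(Km+[S]) = 0.6795 ⇒ [S] = 0.0305 × 0.6795/(1 − 0.6795) = 0.0647 µM.

0.0647 µM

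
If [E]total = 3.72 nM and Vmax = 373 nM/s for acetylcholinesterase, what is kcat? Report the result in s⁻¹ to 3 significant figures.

kcat = Vmax/[E]total = 373 nM/s / 3.72 nM = 100 s⁻¹.

100 s⁻¹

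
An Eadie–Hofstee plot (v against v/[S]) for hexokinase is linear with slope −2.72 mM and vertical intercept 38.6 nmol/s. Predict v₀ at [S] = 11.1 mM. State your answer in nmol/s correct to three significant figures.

In the Eadie–Hofstee form v = Vmax − Km·(v/[S]), the slope is −Km and the intercept is Vmax, so Km = 2.72 mM and Vmax = 38.6 nmol/s.
v = 38.6 × 11.1/(2.72 + 11.1) = 31.0 nmol/s.

31.0 nmol/s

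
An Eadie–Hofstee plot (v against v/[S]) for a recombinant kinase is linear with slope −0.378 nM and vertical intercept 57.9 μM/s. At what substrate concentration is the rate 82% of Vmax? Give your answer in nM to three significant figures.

1.72 nM

The Eadie–Hofstee slope gives Km = 0.378 nM (slope = −Km).
v/Vmax = [S]/(Km+[S]) = 0.82 ⇒ [S] = Km·0.82/(1−0.82) = 0.378 × 4.556 = 1.72 nM.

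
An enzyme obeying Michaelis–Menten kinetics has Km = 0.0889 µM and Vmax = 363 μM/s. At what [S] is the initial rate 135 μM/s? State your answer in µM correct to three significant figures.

0.0526 µM

The required fractional saturation is v/Vmax = 135/363 = 0.3719.
Then [S]/(Km+[S]) = 0.3719 ⇒ [S] = 0.0889 × 0.3719/(1 − 0.3719) = 0.0526 µM.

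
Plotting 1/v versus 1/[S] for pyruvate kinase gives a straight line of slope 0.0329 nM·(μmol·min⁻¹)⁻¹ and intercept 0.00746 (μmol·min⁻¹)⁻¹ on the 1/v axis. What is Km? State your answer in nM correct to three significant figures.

4.41 nM

y-intercept = 1/Vmax ⇒ Vmax = 134 μmol·min⁻¹; slope = Km/Vmax ⇒ Km = slope × Vmax.
Km = 0.0329 × 134 = 4.41 nM.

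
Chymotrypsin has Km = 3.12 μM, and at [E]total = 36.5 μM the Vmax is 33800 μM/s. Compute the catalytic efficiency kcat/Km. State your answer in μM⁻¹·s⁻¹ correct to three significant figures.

297 μM⁻¹·s⁻¹

kcat = Vmax/[E]total = 33800/36.5 = 926 s⁻¹.
kcat/Km = 926/3.12 = 297 μM⁻¹·s⁻¹.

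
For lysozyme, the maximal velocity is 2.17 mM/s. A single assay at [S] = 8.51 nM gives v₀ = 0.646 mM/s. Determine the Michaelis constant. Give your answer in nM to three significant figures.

From v = Vmax[S]/(Km+[S]), Km = [S](Vmax − v)/v.
Km = 8.51 × (2.17 − 0.646) / 0.646 = 12.97/0.646 = 20.1 nM.

20.1 nM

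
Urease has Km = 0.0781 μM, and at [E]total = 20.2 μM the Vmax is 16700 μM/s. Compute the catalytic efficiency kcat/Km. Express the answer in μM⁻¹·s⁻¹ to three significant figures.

kcat = Vmax/[E]total = 16700/20.2 = 827 s⁻¹.
kcat/Km = 827/0.0781 = 10600 μM⁻¹·s⁻¹.

10600 μM⁻¹·s⁻¹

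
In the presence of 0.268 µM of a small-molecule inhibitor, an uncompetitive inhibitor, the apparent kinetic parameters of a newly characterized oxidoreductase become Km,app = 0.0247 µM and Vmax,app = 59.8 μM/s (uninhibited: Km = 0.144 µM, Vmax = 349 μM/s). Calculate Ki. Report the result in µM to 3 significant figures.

0.0554 µM

Uncompetitive: Vmax,app = Vmax/α (and Km,app = Km/α) with α = 1 + [I]/Ki.
α = Vmax/Vmax,app = 349/59.8 = 5.836.
Ki = [I]/(α − 1) = 0.268/4.836 = 0.0554 µM.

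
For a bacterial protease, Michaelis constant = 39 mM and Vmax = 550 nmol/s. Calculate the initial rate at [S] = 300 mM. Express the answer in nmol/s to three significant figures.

487 nmol/s

[S]/(Km+[S]) = 300/339.0 = 0.8850, the fractional saturation.
v = 0.8850 × Vmax = 0.8850 × 550 = 487 nmol/s.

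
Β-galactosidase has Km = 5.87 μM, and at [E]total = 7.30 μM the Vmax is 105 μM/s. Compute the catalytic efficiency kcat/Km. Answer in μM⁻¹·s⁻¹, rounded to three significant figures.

2.45 μM⁻¹·s⁻¹

kcat = Vmax/[E]total = 105/7.30 = 14.4 s⁻¹.
kcat/Km = 14.4/5.87 = 2.45 μM⁻¹·s⁻¹.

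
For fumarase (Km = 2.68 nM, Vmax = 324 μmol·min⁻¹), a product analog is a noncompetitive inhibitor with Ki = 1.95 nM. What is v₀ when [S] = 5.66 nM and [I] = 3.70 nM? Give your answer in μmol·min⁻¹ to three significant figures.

75.9 μmol·min⁻¹

With α = 1 + [I]/Ki = 1 + 3.70/1.95 = 2.897, the noncompetitive rate law is v = (Vmax/α)·[S] / (Km + [S]).
v = (324/2.897)×5.66 / (2.68 + 5.66) = 632.9/8.340 = 75.9 μmol·min⁻¹.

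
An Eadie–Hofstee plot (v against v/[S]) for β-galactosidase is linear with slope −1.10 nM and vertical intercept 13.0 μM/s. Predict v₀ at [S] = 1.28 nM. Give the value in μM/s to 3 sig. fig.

In the Eadie–Hofstee form v = Vmax − Km·(v/[S]), the slope is −Km and the intercept is Vmax, so Km = 1.10 nM and Vmax = 13.0 μM/s.
v = 13.0 × 1.28/(1.10 + 1.28) = 6.99 μM/s.

6.99 μM/s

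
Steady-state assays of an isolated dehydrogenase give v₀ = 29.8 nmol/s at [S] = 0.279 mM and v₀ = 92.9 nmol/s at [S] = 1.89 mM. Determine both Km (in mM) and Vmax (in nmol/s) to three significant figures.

From v = Vmax[S]/(Km+[S]), each point gives Vmax = v(Km+[S])/[S].
Equating: 29.8(Km+0.279)/0.279 = 92.9(Km+1.89)/1.89.
106.8·Km + 29.8 = 49.15·Km + 92.9, so (106.8 − 49.15)·Km = 92.9 − 29.8.
Km = 63.10/57.66 = 1.09 mM; then Vmax = 29.8(1.09+0.279)/0.279 = 147 nmol/s.

Km = 1.09 mM; Vmax = 147 nmol/s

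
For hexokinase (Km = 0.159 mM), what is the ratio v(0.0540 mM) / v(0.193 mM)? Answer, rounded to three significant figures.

Since Vmax cancels, v₂/v₁ = [S]₂(Km+[S]₁) / [S]₁(Km+[S]₂).
= 0.0540×(0.159+0.193) / (0.193×(0.159+0.0540)) = 0.01901/0.04111 = 0.462.

0.462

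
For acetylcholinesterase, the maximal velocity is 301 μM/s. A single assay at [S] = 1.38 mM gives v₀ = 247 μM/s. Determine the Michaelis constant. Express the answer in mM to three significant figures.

0.302 mM

v/Vmax = 247/301 = 0.8206 = [S]/(Km+[S]).
So Km + [S] = [S]/0.8206 = 1.682 mM, giving Km = 1.682 − 1.38 = 0.302 mM.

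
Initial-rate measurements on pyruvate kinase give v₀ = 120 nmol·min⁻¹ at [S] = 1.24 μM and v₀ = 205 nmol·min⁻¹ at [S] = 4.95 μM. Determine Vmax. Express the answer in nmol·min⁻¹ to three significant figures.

269 nmol·min⁻¹

In reciprocal form, 1/v = (Km/Vmax)·(1/[S]) + 1/Vmax. The two points give (1/[S], 1/v) = (0.8065, 0.008333) and (0.2020, 0.004878).
Slope = (0.008333 − 0.004878)/(0.8065 − 0.2020) = 0.005717; intercept = 0.008333 − 0.005717×0.8065 = 0.003723.
Vmax = 1/intercept = 269 nmol·min⁻¹; Km = slope × Vmax = 0.005717 × 269 = 1.54 μM.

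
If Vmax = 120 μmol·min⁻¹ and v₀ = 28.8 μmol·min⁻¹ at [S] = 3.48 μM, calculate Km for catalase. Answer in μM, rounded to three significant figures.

From v = Vmax[S]/(Km+[S]), Km = [S](Vmax − v)/v.
Km = 3.48 × (120 − 28.8) / 28.8 = 317.4/28.8 = 11.0 μM.

11.0 μM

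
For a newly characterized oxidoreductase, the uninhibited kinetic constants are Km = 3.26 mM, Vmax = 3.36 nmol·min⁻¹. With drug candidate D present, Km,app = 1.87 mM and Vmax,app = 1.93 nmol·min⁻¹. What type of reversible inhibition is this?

Both Km and Vmax decrease by the same factor (~1.74-fold) — characteristic of uncompetitive inhibition.

uncompetitive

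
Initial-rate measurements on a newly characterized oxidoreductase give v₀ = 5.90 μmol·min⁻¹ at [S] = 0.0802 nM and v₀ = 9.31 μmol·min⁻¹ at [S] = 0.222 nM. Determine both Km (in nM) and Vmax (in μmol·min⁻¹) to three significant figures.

Km = 0.108 nM; Vmax = 13.8 μmol·min⁻¹

In reciprocal form, 1/v = (Km/Vmax)·(1/[S]) + 1/Vmax. The two points give (1/[S], 1/v) = (12.47, 0.1695) and (4.505, 0.1074).
Slope = (0.1695 − 0.1074)/(12.47 − 4.505) = 0.007795; intercept = 0.1695 − 0.007795×12.47 = 0.07230.
Vmax = 1/intercept = 13.8 μmol·min⁻¹; Km = slope × Vmax = 0.007795 × 13.8 = 0.108 nM.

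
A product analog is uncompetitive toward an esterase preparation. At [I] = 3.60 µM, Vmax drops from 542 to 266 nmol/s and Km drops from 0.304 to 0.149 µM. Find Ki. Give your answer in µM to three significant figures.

Uncompetitive: Vmax,app = Vmax/α (and Km,app = Km/α) with α = 1 + [I]/Ki.
α = Vmax/Vmax,app = 542/266 = 2.038.
Since α = 1 + [I]/Ki, [I]/Ki = 2.038 − 1 = 1.038 and Ki = 3.60/1.038 = 3.47 µM.

3.47 µM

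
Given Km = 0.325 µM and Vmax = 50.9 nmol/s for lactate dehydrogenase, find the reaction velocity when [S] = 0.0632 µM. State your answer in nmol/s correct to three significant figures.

v = Vmax·[S]/(Km + [S]) = 50.9 × 0.0632 / (0.325 + 0.0632)
  = 3.217 / 0.3882 = 8.29 nmol/s.

8.29 nmol/s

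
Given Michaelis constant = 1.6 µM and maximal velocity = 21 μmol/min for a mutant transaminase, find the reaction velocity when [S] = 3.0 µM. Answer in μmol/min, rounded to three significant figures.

v = Vmax·[S]/(Km + [S]) = 21 × 3.0 / (1.6 + 3.0)
  = 63.00 / 4.600 = 13.7 μmol/min.

13.7 μmol/min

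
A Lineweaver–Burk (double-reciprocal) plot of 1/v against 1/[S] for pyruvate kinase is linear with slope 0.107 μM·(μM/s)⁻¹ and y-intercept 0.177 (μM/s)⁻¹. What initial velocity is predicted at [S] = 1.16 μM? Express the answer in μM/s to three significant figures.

3.71 μM/s

The y-intercept is 1/Vmax, so Vmax = 1/0.177 = 5.65 μM/s.
The slope is Km/Vmax, so Km = 0.107 × 5.65 = 0.605 μM.
Then v = 5.65 × 1.16/(0.605 + 1.16) = 3.71 μM/s.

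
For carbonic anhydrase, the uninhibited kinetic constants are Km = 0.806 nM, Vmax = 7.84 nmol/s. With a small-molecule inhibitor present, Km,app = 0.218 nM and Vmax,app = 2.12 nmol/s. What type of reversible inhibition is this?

uncompetitive

Both Km and Vmax decrease by the same factor (~3.69-fold) — characteristic of uncompetitive inhibition.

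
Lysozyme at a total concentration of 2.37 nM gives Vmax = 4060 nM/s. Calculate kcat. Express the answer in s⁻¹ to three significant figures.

kcat = Vmax/[E]total = 4060 nM/s / 2.37 nM = 1710 s⁻¹.

1710 s⁻¹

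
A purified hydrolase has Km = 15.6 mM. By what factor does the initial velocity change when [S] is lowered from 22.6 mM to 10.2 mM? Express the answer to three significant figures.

0.668

Since Vmax cancels, v₂/v₁ = [S]₂(Km+[S]₁) / [S]₁(Km+[S]₂).
= 10.2×(15.6+22.6) / (22.6×(15.6+10.2)) = 389.6/583.1 = 0.668.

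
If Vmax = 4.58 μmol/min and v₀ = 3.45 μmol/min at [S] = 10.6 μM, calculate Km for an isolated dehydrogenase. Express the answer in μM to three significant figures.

From v = Vmax[S]/(Km+[S]), Km = [S](Vmax − v)/v.
Km = 10.6 × (4.58 − 3.45) / 3.45 = 11.98/3.45 = 3.47 μM.

3.47 μM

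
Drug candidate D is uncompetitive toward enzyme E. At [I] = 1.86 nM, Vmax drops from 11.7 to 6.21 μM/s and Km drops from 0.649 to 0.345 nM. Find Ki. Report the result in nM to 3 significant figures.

Uncompetitive: Vmax,app = Vmax/α (and Km,app = Km/α) with α = 1 + [I]/Ki.
α = Vmax/Vmax,app = 11.7/6.21 = 1.884.
Since α = 1 + [I]/Ki, [I]/Ki = 1.884 − 1 = 0.8841 and Ki = 1.86/0.8841 = 2.10 nM.

2.10 nM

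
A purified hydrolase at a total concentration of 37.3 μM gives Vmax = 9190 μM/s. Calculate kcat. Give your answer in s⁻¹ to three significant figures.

kcat = Vmax/[E]total = 9190 μM/s / 37.3 μM = 246 s⁻¹.

246 s⁻¹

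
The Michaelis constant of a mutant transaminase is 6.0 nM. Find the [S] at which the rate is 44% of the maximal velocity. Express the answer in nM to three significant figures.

v/Vmax = [S]/(Km+[S]) = 0.44, so [S] = Km·0.44/(1 − 0.44) = 6.0 × 0.7857.
[S] = 4.71 nM.

4.71 nM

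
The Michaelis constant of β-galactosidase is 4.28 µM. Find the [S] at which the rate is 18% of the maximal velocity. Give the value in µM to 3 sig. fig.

v/Vmax = [S]/(Km+[S]) = 0.18, so [S] = Km·0.18/(1 − 0.18) = 4.28 × 0.2195.
[S] = 0.940 µM.

0.940 µM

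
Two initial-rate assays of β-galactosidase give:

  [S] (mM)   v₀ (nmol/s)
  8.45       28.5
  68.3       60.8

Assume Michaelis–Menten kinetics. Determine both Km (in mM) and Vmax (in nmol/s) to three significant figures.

In reciprocal form, 1/v = (Km/Vmax)·(1/[S]) + 1/Vmax. The two points give (1/[S], 1/v) = (0.1183, 0.03509) and (0.01464, 0.01645).
Slope = (0.03509 − 0.01645)/(0.1183 − 0.01464) = 0.1797; intercept = 0.03509 − 0.1797×0.1183 = 0.01382.
Vmax = 1/intercept = 72.4 nmol/s; Km = slope × Vmax = 0.1797 × 72.4 = 13.0 mM.

Km = 13.0 mM; Vmax = 72.4 nmol/s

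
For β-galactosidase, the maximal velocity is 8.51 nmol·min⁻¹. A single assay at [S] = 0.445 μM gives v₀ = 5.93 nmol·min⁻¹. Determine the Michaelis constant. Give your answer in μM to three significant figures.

From v = Vmax[S]/(Km+[S]), Km = [S](Vmax − v)/v.
Km = 0.445 × (8.51 − 5.93) / 5.93 = 1.148/5.93 = 0.194 μM.

0.194 μM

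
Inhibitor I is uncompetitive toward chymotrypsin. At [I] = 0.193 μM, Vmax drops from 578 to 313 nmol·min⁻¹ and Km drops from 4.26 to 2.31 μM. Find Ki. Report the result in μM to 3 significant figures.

0.228 μM

Uncompetitive: Vmax,app = Vmax/α (and Km,app = Km/α) with α = 1 + [I]/Ki.
α = Vmax/Vmax,app = 578/313 = 1.847.
Ki = [I]/(α − 1) = 0.193/0.8466 = 0.228 μM.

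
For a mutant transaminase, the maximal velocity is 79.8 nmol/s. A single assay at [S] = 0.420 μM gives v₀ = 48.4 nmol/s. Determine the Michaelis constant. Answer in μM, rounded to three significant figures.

From v = Vmax[S]/(Km+[S]), Km = [S](Vmax − v)/v.
Km = 0.420 × (79.8 − 48.4) / 48.4 = 13.19/48.4 = 0.272 μM.

0.272 μM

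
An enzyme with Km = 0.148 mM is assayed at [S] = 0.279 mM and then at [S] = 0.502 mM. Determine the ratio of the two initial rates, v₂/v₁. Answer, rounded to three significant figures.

1.18

Since Vmax cancels, v₂/v₁ = [S]₂(Km+[S]₁) / [S]₁(Km+[S]₂).
= 0.502×(0.148+0.279) / (0.279×(0.148+0.502)) = 0.2144/0.1814 = 1.18.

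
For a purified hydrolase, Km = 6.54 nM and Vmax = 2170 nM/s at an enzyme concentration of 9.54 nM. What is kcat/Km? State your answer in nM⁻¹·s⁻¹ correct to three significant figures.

34.8 nM⁻¹·s⁻¹

kcat = Vmax/[E]total = 2170/9.54 = 227 s⁻¹.
kcat/Km = 227/6.54 = 34.8 nM⁻¹·s⁻¹.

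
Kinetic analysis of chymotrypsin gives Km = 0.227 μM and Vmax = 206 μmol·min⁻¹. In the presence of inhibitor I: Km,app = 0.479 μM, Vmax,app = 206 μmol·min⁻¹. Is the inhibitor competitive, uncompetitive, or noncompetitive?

competitive

Km increases (0.227 → 0.479 μM) while Vmax is unchanged — the hallmark of competitive inhibition.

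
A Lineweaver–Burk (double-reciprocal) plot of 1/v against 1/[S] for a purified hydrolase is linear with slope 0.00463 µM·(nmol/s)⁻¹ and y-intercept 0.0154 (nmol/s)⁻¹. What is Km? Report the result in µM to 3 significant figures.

0.301 µM

y-intercept = 1/Vmax ⇒ Vmax = 64.9 nmol/s; slope = Km/Vmax ⇒ Km = slope × Vmax.
Km = 0.00463 × 64.9 = 0.301 µM.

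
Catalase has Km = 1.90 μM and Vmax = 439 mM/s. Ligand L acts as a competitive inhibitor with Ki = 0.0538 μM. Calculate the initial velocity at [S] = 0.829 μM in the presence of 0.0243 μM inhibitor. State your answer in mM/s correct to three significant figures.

101 mM/s

With α = 1 + [I]/Ki = 1 + 0.0243/0.0538 = 1.452, the competitive rate law is v = Vmax[S] / (αKm + [S]).
v = 439×0.829 / (1.452×1.90 + 0.829) = 363.9/3.587 = 101 mM/s.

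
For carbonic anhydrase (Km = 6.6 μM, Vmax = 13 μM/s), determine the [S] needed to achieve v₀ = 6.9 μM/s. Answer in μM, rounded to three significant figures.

7.47 μM

Rearranging v = Vmax[S]/(Km+[S]) gives [S] = Km·v/(Vmax − v).
[S] = 6.6 × 6.9 / (13 − 6.9) = 45.54/6.100 = 7.47 μM.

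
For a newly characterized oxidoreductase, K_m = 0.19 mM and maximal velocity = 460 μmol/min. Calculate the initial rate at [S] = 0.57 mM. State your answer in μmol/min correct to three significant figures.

v = Vmax·[S]/(Km + [S]) = 460 × 0.57 / (0.19 + 0.57)
  = 262.2 / 0.7600 = 345 μmol/min.

345 μmol/min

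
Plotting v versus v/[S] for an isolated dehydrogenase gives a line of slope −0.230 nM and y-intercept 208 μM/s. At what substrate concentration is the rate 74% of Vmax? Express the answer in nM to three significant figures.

0.655 nM

The Eadie–Hofstee slope gives Km = 0.230 nM (slope = −Km).
v/Vmax = [S]/(Km+[S]) = 0.74 ⇒ [S] = Km·0.74/(1−0.74) = 0.230 × 2.846 = 0.655 nM.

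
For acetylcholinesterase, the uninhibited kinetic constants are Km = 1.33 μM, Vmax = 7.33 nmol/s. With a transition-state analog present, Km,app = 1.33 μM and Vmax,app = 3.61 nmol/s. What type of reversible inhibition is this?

Vmax decreases (7.33 → 3.61 nmol/s) while Km is unchanged — pure noncompetitive inhibition.

noncompetitive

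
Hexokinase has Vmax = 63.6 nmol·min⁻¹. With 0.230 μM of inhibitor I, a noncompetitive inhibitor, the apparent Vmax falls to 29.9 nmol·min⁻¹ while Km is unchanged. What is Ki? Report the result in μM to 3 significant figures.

0.204 μM

Noncompetitive: Vmax,app = Vmax/α with α = 1 + [I]/Ki.
α = Vmax/Vmax,app = 63.6/29.9 = 2.127.
Since α = 1 + [I]/Ki, [I]/Ki = 2.127 − 1 = 1.127 and Ki = 0.230/1.127 = 0.204 μM.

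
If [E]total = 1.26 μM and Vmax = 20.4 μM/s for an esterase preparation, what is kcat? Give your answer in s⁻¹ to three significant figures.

kcat = Vmax/[E]total = 20.4 μM/s / 1.26 μM = 16.2 s⁻¹.

16.2 s⁻¹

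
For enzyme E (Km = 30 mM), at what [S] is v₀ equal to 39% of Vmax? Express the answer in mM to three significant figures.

19.2 mM

v/Vmax = [S]/(Km+[S]) = 0.39, so [S] = Km·0.39/(1 − 0.39) = 30 × 0.6393.
[S] = 19.2 mM.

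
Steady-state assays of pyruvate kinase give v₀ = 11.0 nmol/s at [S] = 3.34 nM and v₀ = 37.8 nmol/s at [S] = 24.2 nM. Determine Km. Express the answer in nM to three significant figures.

From v = Vmax[S]/(Km+[S]), each point gives Vmax = v(Km+[S])/[S].
Equating: 11.0(Km+3.34)/3.34 = 37.8(Km+24.2)/24.2.
3.293·Km + 11.0 = 1.562·Km + 37.8, so (3.293 − 1.562)·Km = 37.8 − 11.0.
Km = 26.80/1.731 = 15.5 nM; then Vmax = 11.0(15.5+3.34)/3.34 = 62.0 nmol/s.

15.5 nM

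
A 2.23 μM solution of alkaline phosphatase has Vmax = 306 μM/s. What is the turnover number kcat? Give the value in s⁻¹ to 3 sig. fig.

137 s⁻¹

kcat = Vmax/[E]total = 306 μM/s / 2.23 μM = 137 s⁻¹.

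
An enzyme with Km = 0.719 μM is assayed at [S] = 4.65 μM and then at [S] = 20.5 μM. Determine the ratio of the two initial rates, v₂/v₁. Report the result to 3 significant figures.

Since Vmax cancels, v₂/v₁ = [S]₂(Km+[S]₁) / [S]₁(Km+[S]₂).
= 20.5×(0.719+4.65) / (4.65×(0.719+20.5)) = 110.1/98.67 = 1.12.

1.12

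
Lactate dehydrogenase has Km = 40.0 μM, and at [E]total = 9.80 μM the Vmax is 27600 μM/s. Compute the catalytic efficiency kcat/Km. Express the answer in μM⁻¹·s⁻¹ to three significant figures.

kcat = Vmax/[E]total = 27600/9.80 = 2820 s⁻¹.
kcat/Km = 2820/40.0 = 70.4 μM⁻¹·s⁻¹.

70.4 μM⁻¹·s⁻¹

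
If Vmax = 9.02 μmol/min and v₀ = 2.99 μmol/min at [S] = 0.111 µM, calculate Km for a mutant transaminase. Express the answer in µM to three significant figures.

0.224 µM

v/Vmax = 2.99/9.02 = 0.3315 = [S]/(Km+[S]).
So Km + [S] = [S]/0.3315 = 0.3349 µM, giving Km = 0.3349 − 0.111 = 0.224 µM.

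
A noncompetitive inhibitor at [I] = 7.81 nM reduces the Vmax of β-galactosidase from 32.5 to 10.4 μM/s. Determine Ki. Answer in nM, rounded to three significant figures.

3.68 nM

Noncompetitive: Vmax,app = Vmax/α with α = 1 + [I]/Ki.
α = Vmax/Vmax,app = 32.5/10.4 = 3.125.
Since α = 1 + [I]/Ki, [I]/Ki = 3.125 − 1 = 2.125 and Ki = 7.81/2.125 = 3.68 nM.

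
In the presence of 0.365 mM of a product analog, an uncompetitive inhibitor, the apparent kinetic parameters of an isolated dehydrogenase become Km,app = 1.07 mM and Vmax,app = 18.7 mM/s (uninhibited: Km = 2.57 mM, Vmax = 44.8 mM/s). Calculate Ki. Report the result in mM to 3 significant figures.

Uncompetitive: Vmax,app = Vmax/α (and Km,app = Km/α) with α = 1 + [I]/Ki.
α = Vmax/Vmax,app = 44.8/18.7 = 2.396.
Since α = 1 + [I]/Ki, [I]/Ki = 2.396 − 1 = 1.396 and Ki = 0.365/1.396 = 0.262 mM.

0.262 mM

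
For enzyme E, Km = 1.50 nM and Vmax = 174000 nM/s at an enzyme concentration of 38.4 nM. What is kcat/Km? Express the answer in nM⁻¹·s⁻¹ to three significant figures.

3020 nM⁻¹·s⁻¹

kcat = Vmax/[E]total = 174000/38.4 = 4530 s⁻¹.
kcat/Km = 4530/1.50 = 3020 nM⁻¹·s⁻¹.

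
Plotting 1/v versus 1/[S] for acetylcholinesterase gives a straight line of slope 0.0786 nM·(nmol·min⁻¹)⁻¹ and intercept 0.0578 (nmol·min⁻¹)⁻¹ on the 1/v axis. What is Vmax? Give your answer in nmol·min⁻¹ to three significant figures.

17.3 nmol·min⁻¹

The y-intercept of a Lineweaver–Burk plot equals 1/Vmax, so Vmax = 1/0.0578 = 17.3 nmol·min⁻¹.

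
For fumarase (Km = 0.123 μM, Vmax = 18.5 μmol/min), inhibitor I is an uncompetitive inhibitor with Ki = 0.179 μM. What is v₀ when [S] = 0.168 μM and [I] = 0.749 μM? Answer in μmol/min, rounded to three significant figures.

α = 1 + [I]/Ki = 1 + 0.749/0.179 = 5.184.
For an uncompetitive inhibitor, both parameters are divided by α, giving Vmax/α and Km/α: Km,app = 0.0237 μM, Vmax,app = 3.57 μmol/min.
v = Vmax,app·[S]/(Km,app + [S]) = 3.57 × 0.168/(0.0237 + 0.168) = 3.13 μmol/min.

3.13 μmol/min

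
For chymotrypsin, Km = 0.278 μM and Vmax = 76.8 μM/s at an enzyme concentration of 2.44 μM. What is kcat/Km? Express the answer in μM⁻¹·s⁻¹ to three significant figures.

113 μM⁻¹·s⁻¹

kcat = Vmax/[E]total = 76.8/2.44 = 31.5 s⁻¹.
kcat/Km = 31.5/0.278 = 113 μM⁻¹·s⁻¹.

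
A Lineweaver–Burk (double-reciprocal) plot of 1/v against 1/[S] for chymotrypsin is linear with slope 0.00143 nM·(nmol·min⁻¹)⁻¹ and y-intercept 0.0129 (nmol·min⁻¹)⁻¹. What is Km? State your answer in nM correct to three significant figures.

0.111 nM

y-intercept = 1/Vmax ⇒ Vmax = 77.5 nmol·min⁻¹; slope = Km/Vmax ⇒ Km = slope × Vmax.
Km = 0.00143 × 77.5 = 0.111 nM.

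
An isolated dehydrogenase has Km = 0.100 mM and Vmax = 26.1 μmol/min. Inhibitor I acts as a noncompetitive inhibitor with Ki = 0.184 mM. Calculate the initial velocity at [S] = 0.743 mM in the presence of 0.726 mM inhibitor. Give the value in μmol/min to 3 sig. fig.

With α = 1 + [I]/Ki = 1 + 0.726/0.184 = 4.946, the noncompetitive rate law is v = (Vmax/α)·[S] / (Km + [S]).
v = (26.1/4.946)×0.743 / (0.100 + 0.743) = 3.921/0.8430 = 4.65 μmol/min.

4.65 μmol/min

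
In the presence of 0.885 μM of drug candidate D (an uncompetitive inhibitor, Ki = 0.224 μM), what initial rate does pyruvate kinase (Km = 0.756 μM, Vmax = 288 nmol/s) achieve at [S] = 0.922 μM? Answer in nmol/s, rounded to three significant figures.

49.9 nmol/s

α = 1 + [I]/Ki = 1 + 0.885/0.224 = 4.951.
For an uncompetitive inhibitor, both parameters are divided by α, giving Vmax/α and Km/α: Km,app = 0.153 μM, Vmax,app = 58.2 nmol/s.
v = Vmax,app·[S]/(Km,app + [S]) = 58.2 × 0.922/(0.153 + 0.922) = 49.9 nmol/s.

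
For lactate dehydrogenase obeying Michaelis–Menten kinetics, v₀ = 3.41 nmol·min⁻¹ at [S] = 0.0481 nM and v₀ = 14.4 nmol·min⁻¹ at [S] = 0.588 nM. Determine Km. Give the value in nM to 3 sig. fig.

In reciprocal form, 1/v = (Km/Vmax)·(1/[S]) + 1/Vmax. The two points give (1/[S], 1/v) = (20.79, 0.2933) and (1.701, 0.06944).
Slope = (0.2933 − 0.06944)/(20.79 − 1.701) = 0.01172; intercept = 0.2933 − 0.01172×20.79 = 0.04951.
Vmax = 1/intercept = 20.2 nmol·min⁻¹; Km = slope × Vmax = 0.01172 × 20.2 = 0.237 nM.

0.237 nM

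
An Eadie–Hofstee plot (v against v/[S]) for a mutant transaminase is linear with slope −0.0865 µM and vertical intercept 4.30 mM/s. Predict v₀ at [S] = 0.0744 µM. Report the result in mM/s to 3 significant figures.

1.99 mM/s

In the Eadie–Hofstee form v = Vmax − Km·(v/[S]), the slope is −Km and the intercept is Vmax, so Km = 0.0865 µM and Vmax = 4.30 mM/s.
v = 4.30 × 0.0744/(0.0865 + 0.0744) = 1.99 mM/s.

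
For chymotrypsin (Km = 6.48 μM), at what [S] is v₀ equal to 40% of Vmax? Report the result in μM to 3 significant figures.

4.32 μM

v/Vmax = [S]/(Km+[S]) = 0.4, so [S] = Km·0.4/(1 − 0.4) = 6.48 × 0.6667.
[S] = 4.32 μM.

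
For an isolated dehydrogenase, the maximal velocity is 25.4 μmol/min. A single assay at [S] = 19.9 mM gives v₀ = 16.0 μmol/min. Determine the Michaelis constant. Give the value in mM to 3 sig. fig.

v/Vmax = 16.0/25.4 = 0.6299 = [S]/(Km+[S]).
So Km + [S] = [S]/0.6299 = 31.59 mM, giving Km = 31.59 − 19.9 = 11.7 mM.

11.7 mM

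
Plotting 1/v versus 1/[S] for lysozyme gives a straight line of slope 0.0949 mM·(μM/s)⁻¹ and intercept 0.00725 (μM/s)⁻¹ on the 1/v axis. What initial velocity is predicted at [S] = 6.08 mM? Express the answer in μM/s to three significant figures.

The y-intercept is 1/Vmax, so Vmax = 1/0.00725 = 138 μM/s.
The slope is Km/Vmax, so Km = 0.0949 × 138 = 13.1 mM.
Then v = 138 × 6.08/(13.1 + 6.08) = 43.7 μM/s.

43.7 μM/s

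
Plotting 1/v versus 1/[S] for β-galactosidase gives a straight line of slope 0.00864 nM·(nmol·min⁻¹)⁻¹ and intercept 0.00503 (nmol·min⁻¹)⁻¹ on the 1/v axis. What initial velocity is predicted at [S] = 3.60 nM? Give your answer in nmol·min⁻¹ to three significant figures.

The y-intercept is 1/Vmax, so Vmax = 1/0.00503 = 199 nmol·min⁻¹.
The slope is Km/Vmax, so Km = 0.00864 × 199 = 1.72 nM.
Then v = 199 × 3.60/(1.72 + 3.60) = 135 nmol·min⁻¹.

135 nmol·min⁻¹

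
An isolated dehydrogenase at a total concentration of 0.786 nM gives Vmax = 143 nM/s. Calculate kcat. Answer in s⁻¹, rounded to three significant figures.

182 s⁻¹

kcat = Vmax/[E]total = 143 nM/s / 0.786 nM = 182 s⁻¹.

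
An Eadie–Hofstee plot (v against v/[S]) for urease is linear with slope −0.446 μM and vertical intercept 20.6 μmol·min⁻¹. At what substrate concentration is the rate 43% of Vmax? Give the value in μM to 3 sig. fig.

0.336 μM

The Eadie–Hofstee slope gives Km = 0.446 μM (slope = −Km).
v/Vmax = [S]/(Km+[S]) = 0.43 ⇒ [S] = Km·0.43/(1−0.43) = 0.446 × 0.7544 = 0.336 μM.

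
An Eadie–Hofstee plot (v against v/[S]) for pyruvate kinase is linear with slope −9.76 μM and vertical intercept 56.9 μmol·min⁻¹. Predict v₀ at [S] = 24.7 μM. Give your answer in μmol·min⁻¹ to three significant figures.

In the Eadie–Hofstee form v = Vmax − Km·(v/[S]), the slope is −Km and the intercept is Vmax, so Km = 9.76 μM and Vmax = 56.9 μmol·min⁻¹.
v = 56.9 × 24.7/(9.76 + 24.7) = 40.8 μmol·min⁻¹.

40.8 μmol·min⁻¹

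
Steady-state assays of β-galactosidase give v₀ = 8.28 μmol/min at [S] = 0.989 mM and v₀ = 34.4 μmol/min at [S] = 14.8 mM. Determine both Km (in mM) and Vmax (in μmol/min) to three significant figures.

From v = Vmax[S]/(Km+[S]), each point gives Vmax = v(Km+[S])/[S].
Equating: 8.28(Km+0.989)/0.989 = 34.4(Km+14.8)/14.8.
8.372·Km + 8.28 = 2.324·Km + 34.4, so (8.372 − 2.324)·Km = 34.4 − 8.28.
Km = 26.12/6.048 = 4.32 mM; then Vmax = 8.28(4.32+0.989)/0.989 = 44.4 μmol/min.

Km = 4.32 mM; Vmax = 44.4 μmol/min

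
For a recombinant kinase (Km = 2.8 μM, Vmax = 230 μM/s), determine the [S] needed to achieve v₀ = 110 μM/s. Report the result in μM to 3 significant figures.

2.57 μM

Rearranging v = Vmax[S]/(Km+[S]) gives [S] = Km·v/(Vmax − v).
[S] = 2.8 × 110 / (230 − 110) = 308.0/120.0 = 2.57 μM.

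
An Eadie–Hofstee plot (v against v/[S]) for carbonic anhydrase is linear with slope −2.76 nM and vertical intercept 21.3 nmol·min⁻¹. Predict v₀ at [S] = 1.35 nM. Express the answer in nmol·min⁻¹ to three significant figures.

7.00 nmol·min⁻¹

In the Eadie–Hofstee form v = Vmax − Km·(v/[S]), the slope is −Km and the intercept is Vmax, so Km = 2.76 nM and Vmax = 21.3 nmol·min⁻¹.
v = 21.3 × 1.35/(2.76 + 1.35) = 7.00 nmol·min⁻¹.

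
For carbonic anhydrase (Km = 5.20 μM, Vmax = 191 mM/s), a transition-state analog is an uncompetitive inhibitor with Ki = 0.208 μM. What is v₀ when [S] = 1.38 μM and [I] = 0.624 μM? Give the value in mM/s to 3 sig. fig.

24.6 mM/s

With α = 1 + [I]/Ki = 1 + 0.624/0.208 = 4.000, the uncompetitive rate law is v = (Vmax/α)·[S] / (Km/α + [S]).
v = (191/4.000)×1.38 / (5.20/4.000 + 1.38) = 65.90/2.680 = 24.6 mM/s.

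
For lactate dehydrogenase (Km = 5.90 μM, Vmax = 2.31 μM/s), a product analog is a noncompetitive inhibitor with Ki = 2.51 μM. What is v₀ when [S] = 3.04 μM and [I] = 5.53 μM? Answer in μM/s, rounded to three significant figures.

With α = 1 + [I]/Ki = 1 + 5.53/2.51 = 3.203, the noncompetitive rate law is v = (Vmax/α)·[S] / (Km + [S]).
v = (2.31/3.203)×3.04 / (5.90 + 3.04) = 2.192/8.940 = 0.245 μM/s.

0.245 μM/s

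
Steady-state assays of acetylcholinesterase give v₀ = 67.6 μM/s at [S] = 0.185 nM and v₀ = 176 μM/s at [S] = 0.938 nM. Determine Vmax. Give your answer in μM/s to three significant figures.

In reciprocal form, 1/v = (Km/Vmax)·(1/[S]) + 1/Vmax. The two points give (1/[S], 1/v) = (5.405, 0.01479) and (1.066, 0.005682).
Slope = (0.01479 − 0.005682)/(5.405 − 1.066) = 0.002100; intercept = 0.01479 − 0.002100×5.405 = 0.003443.
Vmax = 1/intercept = 290 μM/s; Km = slope × Vmax = 0.002100 × 290 = 0.610 nM.

290 μM/s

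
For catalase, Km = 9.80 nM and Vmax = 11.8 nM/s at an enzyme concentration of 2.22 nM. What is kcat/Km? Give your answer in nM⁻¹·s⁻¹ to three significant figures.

0.542 nM⁻¹·s⁻¹

kcat = Vmax/[E]total = 11.8/2.22 = 5.32 s⁻¹.
kcat/Km = 5.32/9.80 = 0.542 nM⁻¹·s⁻¹.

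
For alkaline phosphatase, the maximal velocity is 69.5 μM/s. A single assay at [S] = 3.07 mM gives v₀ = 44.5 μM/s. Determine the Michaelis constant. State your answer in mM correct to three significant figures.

1.72 mM

v/Vmax = 44.5/69.5 = 0.6403 = [S]/(Km+[S]).
So Km + [S] = [S]/0.6403 = 4.795 mM, giving Km = 4.795 − 3.07 = 1.72 mM.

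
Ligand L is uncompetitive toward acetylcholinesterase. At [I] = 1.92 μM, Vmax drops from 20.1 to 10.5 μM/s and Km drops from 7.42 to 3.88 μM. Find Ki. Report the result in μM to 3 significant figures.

Uncompetitive: Vmax,app = Vmax/α (and Km,app = Km/α) with α = 1 + [I]/Ki.
α = Vmax/Vmax,app = 20.1/10.5 = 1.914.
Ki = [I]/(α − 1) = 1.92/0.9143 = 2.10 μM.

2.10 μM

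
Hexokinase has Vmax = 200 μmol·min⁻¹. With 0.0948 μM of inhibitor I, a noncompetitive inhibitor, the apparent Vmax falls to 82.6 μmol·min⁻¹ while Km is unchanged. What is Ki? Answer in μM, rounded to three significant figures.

Noncompetitive: Vmax,app = Vmax/α with α = 1 + [I]/Ki.
α = Vmax/Vmax,app = 200/82.6 = 2.421.
Since α = 1 + [I]/Ki, [I]/Ki = 2.421 − 1 = 1.421 and Ki = 0.0948/1.421 = 0.0667 μM.

0.0667 μM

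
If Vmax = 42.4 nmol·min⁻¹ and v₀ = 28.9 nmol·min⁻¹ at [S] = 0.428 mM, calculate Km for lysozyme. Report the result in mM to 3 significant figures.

0.200 mM

v/Vmax = 28.9/42.4 = 0.6816 = [S]/(Km+[S]).
So Km + [S] = [S]/0.6816 = 0.6279 mM, giving Km = 0.6279 − 0.428 = 0.200 mM.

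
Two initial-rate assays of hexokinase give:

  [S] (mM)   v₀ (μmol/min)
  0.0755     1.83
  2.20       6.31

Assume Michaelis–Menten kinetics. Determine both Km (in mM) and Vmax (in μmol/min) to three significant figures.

In reciprocal form, 1/v = (Km/Vmax)·(1/[S]) + 1/Vmax. The two points give (1/[S], 1/v) = (13.25, 0.5464) and (0.4545, 0.1585).
Slope = (0.5464 − 0.1585)/(13.25 − 0.4545) = 0.03033; intercept = 0.5464 − 0.03033×13.25 = 0.1447.
Vmax = 1/intercept = 6.91 μmol/min; Km = slope × Vmax = 0.03033 × 6.91 = 0.210 mM.

Km = 0.210 mM; Vmax = 6.91 μmol/min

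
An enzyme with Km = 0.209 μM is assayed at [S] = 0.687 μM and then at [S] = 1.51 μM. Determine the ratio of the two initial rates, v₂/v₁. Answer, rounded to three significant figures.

1.15

The fractional saturations are [S]/(Km+[S]) = 0.687/0.8960 = 0.7667 and 1.51/1.719 = 0.8784.
v₂/v₁ is just their ratio: 0.8784/0.7667 = 1.15.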